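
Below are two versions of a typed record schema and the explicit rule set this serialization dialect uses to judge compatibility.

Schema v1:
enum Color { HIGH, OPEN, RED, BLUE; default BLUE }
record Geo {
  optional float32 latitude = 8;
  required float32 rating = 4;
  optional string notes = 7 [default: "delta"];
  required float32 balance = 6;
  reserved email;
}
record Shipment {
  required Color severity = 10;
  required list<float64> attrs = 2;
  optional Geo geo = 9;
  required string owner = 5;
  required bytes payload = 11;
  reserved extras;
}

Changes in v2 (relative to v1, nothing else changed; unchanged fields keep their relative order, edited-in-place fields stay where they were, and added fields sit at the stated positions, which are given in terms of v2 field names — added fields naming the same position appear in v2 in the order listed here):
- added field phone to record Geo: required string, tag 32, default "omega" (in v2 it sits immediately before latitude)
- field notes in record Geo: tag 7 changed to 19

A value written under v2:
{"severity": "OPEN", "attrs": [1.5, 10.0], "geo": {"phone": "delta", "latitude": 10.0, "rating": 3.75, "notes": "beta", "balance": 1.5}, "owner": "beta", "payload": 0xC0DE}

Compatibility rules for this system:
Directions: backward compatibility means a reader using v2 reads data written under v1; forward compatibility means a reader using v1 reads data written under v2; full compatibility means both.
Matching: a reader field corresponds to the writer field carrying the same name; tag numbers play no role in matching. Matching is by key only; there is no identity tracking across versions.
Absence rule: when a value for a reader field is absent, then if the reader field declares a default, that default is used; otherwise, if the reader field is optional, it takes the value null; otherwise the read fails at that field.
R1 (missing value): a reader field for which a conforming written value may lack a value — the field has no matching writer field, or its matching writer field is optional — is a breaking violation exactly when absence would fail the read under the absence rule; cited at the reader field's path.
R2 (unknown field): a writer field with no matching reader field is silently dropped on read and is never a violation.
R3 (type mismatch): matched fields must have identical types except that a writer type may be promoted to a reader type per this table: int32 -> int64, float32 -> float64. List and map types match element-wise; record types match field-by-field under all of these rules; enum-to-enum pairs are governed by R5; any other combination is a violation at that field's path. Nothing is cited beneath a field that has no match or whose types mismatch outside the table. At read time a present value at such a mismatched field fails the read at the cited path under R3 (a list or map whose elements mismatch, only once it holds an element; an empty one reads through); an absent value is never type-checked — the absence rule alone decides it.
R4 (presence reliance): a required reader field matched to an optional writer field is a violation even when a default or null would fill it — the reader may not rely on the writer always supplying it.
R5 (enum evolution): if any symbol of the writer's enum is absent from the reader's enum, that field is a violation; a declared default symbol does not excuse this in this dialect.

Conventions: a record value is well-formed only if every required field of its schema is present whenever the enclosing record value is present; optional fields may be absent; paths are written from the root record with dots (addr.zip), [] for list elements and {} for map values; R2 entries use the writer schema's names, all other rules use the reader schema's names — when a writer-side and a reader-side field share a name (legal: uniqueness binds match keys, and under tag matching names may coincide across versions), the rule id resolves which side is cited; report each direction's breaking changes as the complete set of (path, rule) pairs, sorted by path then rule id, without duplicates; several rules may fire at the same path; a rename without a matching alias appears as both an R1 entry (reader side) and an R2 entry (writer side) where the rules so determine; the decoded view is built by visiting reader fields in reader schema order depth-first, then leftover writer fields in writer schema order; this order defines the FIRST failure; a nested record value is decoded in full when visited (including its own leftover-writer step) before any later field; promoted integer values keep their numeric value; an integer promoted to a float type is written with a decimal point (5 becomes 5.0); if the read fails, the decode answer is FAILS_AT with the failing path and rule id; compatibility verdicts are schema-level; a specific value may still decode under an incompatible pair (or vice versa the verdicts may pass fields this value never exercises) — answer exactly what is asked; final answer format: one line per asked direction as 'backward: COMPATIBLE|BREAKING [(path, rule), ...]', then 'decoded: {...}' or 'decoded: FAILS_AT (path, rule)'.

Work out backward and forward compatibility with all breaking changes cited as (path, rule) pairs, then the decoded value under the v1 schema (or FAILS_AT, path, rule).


backward: COMPATIBLE []; forward: COMPATIBLE []; decoded: {"severity": "OPEN", "attrs": [1.5, 10.0], "geo": {"latitude": 10.0, "rating": 3.75, "notes": "beta", "balance": 1.5}, "owner": "beta", "payload": 0xC0DE}

each type pair in Shipment: writer, then reader
backward on Shipment — v2 reading data written by v1:
  severity: paired with writer severity (Color -> Color; writer required)
  attrs: paired with writer attrs (list<float64> -> list<float64>; writer required)
  geo: paired with writer geo (Geo -> Geo; writer optional)
  owner: paired with writer owner (string -> string; writer required)
  payload: paired with writer payload (bytes -> bytes; writer required)
  no writer field matches reader geo.phone
  geo.latitude: paired with writer geo.latitude (float32 -> float32; writer optional)
  geo.rating: paired with writer geo.rating (float32 -> float32; writer required)
  geo.notes: paired with writer geo.notes (string -> string; writer optional)
  geo.balance: paired with writer geo.balance (float32 -> float32; writer required)
  => backward: COMPATIBLE
forward on Shipment — v1 reading data written by v2:
  severity: paired with writer severity (Color -> Color; writer required)
  attrs: paired with writer attrs (list<float64> -> list<float64>; writer required)
  geo: paired with writer geo (Geo -> Geo; writer optional)
  owner: paired with writer owner (string -> string; writer required)
  payload: paired with writer payload (bytes -> bytes; writer required)
  geo.latitude: paired with writer geo.latitude (float32 -> float32; writer optional)
  geo.rating: paired with writer geo.rating (float32 -> float32; writer required)
  geo.notes: paired with writer geo.notes (string -> string; writer optional)
  geo.balance: paired with writer geo.balance (float32 -> float32; writer required)
  geo.phone (writer side), unknown to reader
  => forward: COMPATIBLE
decoding the Shipment value with the v1 reader:
  severity := "OPEN"
  attrs := [1.5, 10.0]
  geo.latitude := 10.0
  geo.rating := 3.75
  geo.notes := "beta"
  geo.balance := 1.5
  writer geo.phone: unmatched, discarded
  owner := "beta"
  payload := 0xC0DE
  => decoded: {"severity": "OPEN", "attrs": [1.5, 10.0], "geo": {"latitude": 10.0, "rating": 3.75, "notes": "beta", "balance": 1.5}, "owner": "beta", "payload": 0xC0DE}


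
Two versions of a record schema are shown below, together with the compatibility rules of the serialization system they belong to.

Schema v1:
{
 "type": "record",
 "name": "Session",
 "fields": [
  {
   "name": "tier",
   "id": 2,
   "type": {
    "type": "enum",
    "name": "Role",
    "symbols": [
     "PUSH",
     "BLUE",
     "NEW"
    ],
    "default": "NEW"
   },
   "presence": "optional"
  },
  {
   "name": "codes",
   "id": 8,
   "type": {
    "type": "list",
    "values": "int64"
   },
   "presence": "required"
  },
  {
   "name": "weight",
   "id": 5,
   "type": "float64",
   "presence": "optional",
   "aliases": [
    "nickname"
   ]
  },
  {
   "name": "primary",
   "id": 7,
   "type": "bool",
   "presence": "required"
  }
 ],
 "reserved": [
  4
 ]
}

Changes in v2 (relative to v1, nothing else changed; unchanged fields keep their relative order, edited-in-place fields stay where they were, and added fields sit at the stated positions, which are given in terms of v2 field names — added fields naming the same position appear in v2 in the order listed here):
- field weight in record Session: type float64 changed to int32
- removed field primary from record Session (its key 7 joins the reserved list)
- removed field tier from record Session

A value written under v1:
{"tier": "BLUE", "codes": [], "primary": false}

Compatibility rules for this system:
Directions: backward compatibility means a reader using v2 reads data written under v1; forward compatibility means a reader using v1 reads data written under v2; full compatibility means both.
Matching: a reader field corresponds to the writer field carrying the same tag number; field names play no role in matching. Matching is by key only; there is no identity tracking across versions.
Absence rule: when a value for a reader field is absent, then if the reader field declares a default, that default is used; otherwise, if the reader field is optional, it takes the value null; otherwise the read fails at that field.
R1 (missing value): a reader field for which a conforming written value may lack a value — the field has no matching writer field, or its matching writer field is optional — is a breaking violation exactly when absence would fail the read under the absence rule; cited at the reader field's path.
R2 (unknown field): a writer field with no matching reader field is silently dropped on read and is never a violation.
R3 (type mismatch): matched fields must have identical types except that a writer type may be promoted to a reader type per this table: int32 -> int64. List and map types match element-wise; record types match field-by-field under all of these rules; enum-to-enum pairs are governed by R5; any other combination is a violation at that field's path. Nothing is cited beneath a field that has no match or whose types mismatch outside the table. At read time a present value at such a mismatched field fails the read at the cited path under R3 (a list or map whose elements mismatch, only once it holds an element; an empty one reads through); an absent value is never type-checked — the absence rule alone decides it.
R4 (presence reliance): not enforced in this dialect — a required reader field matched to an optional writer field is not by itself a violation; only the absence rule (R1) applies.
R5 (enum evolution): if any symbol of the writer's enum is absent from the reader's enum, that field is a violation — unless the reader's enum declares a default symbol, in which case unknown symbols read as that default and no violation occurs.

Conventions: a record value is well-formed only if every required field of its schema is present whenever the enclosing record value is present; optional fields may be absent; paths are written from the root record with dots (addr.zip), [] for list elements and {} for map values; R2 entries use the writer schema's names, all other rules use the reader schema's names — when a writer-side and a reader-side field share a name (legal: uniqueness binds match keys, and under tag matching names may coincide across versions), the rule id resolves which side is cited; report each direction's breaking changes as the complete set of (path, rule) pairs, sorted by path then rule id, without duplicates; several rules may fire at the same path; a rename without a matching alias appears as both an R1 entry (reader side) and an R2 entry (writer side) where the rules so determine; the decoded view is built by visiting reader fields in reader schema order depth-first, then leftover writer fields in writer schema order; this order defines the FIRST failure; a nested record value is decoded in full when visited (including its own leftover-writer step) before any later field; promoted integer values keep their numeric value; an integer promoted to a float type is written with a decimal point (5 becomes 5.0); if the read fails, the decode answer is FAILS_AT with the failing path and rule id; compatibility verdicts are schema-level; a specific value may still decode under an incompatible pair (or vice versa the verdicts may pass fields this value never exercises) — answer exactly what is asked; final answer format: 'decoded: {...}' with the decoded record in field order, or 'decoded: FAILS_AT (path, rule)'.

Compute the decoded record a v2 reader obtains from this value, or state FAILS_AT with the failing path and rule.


decoded: {"codes": [], "weight": null}

each type pair in Session: writer, then reader
migrating the Session value to v2:
  codes := []
  weight := null (missing; optional => null)
  writer tier: no reader field; dropped
  writer primary: no reader field; dropped
  => decoded: {"codes": [], "weight": null}
remaining Session differences; none change what is asked:
  field weight in record Session: type float64 changed to int32 -> affects the rule determinations only; this particular Session value decodes identically


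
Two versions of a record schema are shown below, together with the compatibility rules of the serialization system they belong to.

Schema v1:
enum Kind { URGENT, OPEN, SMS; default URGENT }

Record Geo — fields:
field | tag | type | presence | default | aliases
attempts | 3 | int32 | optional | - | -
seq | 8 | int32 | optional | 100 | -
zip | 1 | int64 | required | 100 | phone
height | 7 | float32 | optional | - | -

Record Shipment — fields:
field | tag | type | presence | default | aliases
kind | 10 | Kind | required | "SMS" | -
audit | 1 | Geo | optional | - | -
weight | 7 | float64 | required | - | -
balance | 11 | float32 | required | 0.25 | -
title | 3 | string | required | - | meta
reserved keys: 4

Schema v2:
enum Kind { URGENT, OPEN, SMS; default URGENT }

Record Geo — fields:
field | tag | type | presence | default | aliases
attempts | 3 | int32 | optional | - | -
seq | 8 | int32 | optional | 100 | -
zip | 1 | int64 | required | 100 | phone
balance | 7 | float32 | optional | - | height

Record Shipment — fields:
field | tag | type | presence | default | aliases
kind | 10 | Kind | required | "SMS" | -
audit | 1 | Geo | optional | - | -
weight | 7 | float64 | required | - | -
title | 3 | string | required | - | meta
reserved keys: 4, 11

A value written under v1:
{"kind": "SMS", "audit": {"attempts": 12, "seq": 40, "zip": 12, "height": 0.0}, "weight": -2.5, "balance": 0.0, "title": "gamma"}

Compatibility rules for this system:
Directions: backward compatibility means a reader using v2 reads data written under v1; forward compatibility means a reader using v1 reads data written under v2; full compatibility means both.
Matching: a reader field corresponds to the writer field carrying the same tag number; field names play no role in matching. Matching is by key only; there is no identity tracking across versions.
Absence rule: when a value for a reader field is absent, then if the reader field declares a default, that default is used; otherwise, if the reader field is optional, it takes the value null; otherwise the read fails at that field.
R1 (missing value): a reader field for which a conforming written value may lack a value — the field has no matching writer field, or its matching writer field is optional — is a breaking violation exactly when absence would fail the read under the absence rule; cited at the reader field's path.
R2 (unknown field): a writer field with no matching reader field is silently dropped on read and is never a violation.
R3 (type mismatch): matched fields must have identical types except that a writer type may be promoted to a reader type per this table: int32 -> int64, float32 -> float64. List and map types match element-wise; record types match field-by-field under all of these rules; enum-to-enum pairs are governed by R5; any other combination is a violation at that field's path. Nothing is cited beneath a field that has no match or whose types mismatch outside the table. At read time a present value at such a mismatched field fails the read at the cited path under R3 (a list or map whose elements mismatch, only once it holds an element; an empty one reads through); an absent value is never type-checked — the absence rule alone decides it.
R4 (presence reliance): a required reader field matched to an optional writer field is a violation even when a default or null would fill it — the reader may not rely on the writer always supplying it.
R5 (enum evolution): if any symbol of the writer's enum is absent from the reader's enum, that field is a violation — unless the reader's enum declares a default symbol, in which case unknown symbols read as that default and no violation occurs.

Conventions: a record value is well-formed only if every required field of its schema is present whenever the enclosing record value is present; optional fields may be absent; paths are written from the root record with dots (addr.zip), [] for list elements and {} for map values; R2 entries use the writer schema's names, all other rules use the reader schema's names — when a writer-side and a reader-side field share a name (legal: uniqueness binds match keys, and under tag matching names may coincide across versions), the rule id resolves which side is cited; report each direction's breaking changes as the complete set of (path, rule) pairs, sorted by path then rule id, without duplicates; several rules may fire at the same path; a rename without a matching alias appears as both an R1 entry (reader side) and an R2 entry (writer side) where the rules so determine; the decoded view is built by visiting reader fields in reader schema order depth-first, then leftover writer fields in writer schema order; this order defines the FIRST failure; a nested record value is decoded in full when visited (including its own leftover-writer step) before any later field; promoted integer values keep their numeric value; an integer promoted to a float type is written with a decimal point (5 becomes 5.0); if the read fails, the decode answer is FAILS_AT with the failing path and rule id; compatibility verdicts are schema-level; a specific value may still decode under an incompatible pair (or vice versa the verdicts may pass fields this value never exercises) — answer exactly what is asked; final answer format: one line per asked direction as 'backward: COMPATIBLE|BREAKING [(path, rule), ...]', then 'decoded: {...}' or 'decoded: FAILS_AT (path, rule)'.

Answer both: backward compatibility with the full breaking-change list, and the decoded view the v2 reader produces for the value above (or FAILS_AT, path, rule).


backward: COMPATIBLE []; decoded: {"kind": "SMS", "audit": {"attempts": 12, "seq": 40, "zip": 12, "balance": 0.0}, "weight": -2.5, "title": "gamma"}

the writer's type comes first in each Shipment pair
checking backward for Shipment: reader v2 against writer v1:
  kind: paired with writer kind (Kind -> Kind; writer required)
  audit: paired with writer audit (Geo -> Geo; writer optional)
  weight: paired with writer weight (float64 -> float64; writer required)
  title: paired with writer title (string -> string; writer required)
  writer balance: unknown to reader
  audit.attempts: paired with writer audit.attempts (int32 -> int32; writer optional)
  audit.seq: paired with writer audit.seq (int32 -> int32; writer optional)
  audit.zip: paired with writer audit.zip (int64 -> int64; writer required)
  audit.balance: paired with writer audit.height (float32 -> float32; writer optional)
  => backward verdict for Shipment: COMPATIBLE, no violations
migrating the Shipment value to v2:
  kind := "SMS"
  audit.attempts := 12
  audit.seq := 40
  audit.zip := 12
  audit.balance := 0.0 (from writer height)
  weight := -2.5
  title := "gamma"
  writer balance: unmatched, discarded
  => decoded: {"kind": "SMS", "audit": {"attempts": 12, "seq": 40, "zip": 12, "balance": 0.0}, "weight": -2.5, "title": "gamma"}


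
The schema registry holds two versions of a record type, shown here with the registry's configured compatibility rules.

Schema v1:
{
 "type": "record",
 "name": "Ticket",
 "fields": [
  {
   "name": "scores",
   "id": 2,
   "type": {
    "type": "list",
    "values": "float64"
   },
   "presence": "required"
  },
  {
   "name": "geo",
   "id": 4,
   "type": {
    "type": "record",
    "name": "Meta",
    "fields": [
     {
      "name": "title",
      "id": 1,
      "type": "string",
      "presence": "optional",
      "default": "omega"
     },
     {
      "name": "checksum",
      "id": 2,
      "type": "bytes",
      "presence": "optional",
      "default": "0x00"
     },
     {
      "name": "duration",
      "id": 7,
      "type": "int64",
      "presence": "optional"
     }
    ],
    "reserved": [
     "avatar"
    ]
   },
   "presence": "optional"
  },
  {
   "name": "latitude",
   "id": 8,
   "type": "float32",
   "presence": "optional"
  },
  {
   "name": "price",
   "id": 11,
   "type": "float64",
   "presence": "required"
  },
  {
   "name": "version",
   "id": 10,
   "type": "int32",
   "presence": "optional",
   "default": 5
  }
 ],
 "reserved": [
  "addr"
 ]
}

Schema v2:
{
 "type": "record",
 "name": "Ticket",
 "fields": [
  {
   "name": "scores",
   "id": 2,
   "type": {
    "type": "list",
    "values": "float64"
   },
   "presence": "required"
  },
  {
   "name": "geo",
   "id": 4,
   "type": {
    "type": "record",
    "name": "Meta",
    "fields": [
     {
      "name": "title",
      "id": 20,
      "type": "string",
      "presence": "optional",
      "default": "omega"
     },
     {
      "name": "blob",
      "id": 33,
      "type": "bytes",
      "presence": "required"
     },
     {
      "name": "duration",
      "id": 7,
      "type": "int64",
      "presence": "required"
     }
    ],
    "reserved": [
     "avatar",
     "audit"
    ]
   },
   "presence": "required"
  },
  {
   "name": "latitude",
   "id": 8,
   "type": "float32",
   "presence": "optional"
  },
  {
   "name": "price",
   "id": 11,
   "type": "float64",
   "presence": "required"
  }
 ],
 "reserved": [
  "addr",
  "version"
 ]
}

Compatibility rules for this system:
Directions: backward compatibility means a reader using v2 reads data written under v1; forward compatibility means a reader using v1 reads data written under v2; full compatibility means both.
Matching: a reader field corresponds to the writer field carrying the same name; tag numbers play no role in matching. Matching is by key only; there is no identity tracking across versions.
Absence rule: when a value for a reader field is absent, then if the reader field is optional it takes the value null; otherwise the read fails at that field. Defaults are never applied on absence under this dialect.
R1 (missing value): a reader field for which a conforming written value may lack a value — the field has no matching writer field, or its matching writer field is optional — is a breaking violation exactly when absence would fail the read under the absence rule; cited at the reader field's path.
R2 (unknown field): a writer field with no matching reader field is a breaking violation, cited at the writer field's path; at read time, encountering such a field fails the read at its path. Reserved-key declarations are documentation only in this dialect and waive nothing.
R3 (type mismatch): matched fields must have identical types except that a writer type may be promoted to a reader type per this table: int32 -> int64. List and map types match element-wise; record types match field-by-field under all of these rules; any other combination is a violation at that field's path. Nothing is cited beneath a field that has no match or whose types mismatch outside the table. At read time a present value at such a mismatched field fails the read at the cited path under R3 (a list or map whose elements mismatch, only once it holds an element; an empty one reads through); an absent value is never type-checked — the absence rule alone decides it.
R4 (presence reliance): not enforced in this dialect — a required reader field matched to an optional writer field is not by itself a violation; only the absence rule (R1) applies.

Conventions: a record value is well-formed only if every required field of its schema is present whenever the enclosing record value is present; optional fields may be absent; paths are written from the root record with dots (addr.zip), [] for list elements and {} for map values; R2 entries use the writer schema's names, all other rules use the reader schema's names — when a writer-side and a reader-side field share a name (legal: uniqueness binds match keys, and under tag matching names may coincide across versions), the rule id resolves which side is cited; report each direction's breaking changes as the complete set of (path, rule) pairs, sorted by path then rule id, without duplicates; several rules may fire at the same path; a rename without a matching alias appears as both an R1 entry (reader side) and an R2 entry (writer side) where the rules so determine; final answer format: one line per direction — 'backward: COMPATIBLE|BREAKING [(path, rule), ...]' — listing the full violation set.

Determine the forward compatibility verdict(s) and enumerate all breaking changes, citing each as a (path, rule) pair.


forward: BREAKING [(geo.blob, R2)]

the writer's type comes first in each Ticket pair
forward pass over Ticket, reader schema v1, writer schema v2:
  scores <- scores (list<float64> -> list<float64>, writer required)
  geo <- geo (Meta -> Meta, writer required)
  latitude <- latitude (float32 -> float32, writer optional)
  price <- price (float64 -> float64, writer required)
  no writer field matches reader version
  geo.title <- geo.title (string -> string, writer optional)
  no writer field matches reader geo.checksum
  geo.duration <- geo.duration (int64 -> int64, writer required)
  geo.blob (writer side), unknown to reader
  violation R2 at geo.blob
  => forward: BREAKING (1)
remaining Ticket differences; none change what is asked:
  removed field version from record Ticket (its key "version" joins the reserved list) -> matters only for Ticket's backward compatibility — outside the asked direction
  removed field checksum from record Meta -> matters only for Ticket's backward compatibility — outside the asked direction
  field title in record Meta: tag 1 changed to 20 -> fires no rule on Ticket, leaving the asked answer as it is
  field duration in record Meta: optional changed to required -> matters only for Ticket's backward compatibility — outside the asked direction
  field geo in record Ticket: optional changed to required -> matters only for Ticket's backward compatibility — outside the asked direction


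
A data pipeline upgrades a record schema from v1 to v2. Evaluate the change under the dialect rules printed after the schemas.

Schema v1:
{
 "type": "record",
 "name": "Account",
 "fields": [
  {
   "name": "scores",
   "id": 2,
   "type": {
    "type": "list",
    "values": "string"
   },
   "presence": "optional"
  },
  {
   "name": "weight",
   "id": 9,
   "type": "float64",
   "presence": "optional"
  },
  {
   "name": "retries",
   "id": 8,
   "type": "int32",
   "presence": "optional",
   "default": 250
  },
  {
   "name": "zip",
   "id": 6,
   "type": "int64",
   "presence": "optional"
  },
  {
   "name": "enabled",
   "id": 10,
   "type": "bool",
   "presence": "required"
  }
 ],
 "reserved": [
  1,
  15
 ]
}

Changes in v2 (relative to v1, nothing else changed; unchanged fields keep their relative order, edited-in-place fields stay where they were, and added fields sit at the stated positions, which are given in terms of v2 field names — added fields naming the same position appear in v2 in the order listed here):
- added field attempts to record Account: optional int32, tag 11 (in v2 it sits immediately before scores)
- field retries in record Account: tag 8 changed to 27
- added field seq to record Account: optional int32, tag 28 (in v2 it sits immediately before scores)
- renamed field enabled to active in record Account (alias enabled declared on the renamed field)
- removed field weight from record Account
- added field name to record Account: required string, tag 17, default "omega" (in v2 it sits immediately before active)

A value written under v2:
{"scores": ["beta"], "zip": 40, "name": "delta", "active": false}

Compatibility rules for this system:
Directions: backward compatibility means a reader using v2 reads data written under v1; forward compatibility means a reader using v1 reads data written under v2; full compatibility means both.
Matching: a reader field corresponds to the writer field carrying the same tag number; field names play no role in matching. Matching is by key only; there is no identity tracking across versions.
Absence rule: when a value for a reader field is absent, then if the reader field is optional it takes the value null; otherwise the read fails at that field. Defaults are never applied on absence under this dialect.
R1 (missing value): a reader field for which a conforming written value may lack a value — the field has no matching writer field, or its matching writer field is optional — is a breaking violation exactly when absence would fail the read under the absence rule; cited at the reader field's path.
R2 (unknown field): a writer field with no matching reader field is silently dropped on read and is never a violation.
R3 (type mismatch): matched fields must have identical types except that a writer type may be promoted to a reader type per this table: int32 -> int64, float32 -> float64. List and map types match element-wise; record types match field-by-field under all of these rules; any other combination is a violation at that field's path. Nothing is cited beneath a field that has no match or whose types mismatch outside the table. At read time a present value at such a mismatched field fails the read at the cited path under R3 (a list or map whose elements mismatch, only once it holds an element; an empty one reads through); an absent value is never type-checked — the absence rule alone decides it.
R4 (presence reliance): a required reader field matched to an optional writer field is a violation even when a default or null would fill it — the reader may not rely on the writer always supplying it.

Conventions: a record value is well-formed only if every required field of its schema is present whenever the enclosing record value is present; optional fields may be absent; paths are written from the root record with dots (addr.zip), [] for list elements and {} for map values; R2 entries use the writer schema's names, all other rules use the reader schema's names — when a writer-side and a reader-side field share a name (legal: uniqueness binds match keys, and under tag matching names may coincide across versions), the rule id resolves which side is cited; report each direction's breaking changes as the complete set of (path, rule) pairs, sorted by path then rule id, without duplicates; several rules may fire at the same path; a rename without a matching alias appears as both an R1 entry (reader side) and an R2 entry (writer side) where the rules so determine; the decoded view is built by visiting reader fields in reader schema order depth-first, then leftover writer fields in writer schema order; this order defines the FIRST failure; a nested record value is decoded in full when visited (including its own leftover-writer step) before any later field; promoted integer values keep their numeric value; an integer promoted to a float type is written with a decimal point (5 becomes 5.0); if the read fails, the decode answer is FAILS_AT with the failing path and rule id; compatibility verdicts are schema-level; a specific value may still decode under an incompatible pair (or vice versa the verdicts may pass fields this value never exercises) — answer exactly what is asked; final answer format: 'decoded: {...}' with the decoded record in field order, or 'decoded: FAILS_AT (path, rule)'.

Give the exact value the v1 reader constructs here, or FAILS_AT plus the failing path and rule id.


decoded: {"scores": ["beta"], "weight": null, "retries": null, "zip": 40, "enabled": false}

in Account below, arrows point writer -> reader
decoding the Account value with the v1 reader:
  scores := ["beta"]
  weight := null (absent, optional -> null)
  retries := null (absent, optional -> null)
  zip := 40
  enabled := false (from writer active)
  writer name: unknown -> dropped
  => decoded: {"scores": ["beta"], "weight": null, "retries": null, "zip": 40, "enabled": false}
remaining Account differences; none change what is asked:
  added field name to record Account: required string, tag 17, default "omega" (in v2 it sits immediately before active) -> matters for Account compatibility verdicts, not for this value's decode
  field retries in record Account: tag 8 changed to 27 -> fires no rule on Account under this dialect and leaves the result unchanged
  added field attempts to record Account: optional int32, tag 11 (in v2 it sits immediately before scores) -> fires no rule on Account under this dialect and leaves the result unchanged
  renamed field enabled to active in record Account (alias enabled declared on the renamed field) -> fires no rule on Account under this dialect and leaves the result unchanged
  removed field weight from record Account -> fires no rule on Account under this dialect and leaves the result unchanged
  added field seq to record Account: optional int32, tag 28 (in v2 it sits immediately before scores) -> fires no rule on Account under this dialect and leaves the result unchanged


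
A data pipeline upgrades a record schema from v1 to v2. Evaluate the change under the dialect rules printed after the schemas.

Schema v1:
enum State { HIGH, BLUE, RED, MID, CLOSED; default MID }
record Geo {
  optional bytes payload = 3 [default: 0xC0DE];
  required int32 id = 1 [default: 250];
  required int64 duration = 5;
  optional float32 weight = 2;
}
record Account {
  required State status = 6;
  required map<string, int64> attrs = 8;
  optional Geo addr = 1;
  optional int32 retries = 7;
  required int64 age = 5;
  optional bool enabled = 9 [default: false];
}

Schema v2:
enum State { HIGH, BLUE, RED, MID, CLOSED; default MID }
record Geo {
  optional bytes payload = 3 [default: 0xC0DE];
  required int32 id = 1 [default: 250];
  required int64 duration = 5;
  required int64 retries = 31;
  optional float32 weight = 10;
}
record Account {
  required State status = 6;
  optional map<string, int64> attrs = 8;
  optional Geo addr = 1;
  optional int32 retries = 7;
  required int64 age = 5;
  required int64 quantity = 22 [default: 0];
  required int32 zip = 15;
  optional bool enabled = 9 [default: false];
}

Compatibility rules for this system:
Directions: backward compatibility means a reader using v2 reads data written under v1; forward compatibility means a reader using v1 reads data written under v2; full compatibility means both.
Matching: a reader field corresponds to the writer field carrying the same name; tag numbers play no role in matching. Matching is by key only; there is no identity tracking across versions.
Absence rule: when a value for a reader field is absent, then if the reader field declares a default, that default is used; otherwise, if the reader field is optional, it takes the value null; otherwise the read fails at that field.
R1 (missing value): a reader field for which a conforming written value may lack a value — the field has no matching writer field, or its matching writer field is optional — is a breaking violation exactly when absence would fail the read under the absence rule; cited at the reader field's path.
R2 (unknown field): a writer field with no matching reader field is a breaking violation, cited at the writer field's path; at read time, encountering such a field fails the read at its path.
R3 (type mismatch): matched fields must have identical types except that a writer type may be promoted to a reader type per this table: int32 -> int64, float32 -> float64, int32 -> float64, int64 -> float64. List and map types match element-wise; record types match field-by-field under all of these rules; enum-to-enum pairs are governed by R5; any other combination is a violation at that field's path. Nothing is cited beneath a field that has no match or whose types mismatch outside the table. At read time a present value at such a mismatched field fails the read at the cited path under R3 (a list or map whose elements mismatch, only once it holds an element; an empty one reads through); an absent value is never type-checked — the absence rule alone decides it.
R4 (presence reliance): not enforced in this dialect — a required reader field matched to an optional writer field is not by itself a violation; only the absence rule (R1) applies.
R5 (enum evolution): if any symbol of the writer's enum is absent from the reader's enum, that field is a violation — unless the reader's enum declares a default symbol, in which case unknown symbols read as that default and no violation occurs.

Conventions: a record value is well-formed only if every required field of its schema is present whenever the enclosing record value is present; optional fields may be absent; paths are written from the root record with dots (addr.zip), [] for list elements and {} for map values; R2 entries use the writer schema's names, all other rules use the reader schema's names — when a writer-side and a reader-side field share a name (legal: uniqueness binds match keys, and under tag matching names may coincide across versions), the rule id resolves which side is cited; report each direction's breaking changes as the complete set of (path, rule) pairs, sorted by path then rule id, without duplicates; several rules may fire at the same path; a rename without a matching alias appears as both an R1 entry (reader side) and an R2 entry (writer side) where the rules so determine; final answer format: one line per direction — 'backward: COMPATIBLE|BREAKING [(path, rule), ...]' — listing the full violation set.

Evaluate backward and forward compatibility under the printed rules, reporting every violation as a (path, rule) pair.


backward: BREAKING [(addr.retries, R1), (zip, R1)]; forward: BREAKING [(addr.retries, R2), (attrs, R1), (quantity, R2), (zip, R2)]

in Account below, arrows point writer -> reader
backward pass over Account, reader schema v2, writer schema v1:
  status <- status (State -> State, writer required)
  attrs <- attrs (map<string, int64> -> map<string, int64>, writer required)
  addr <- addr (Geo -> Geo, writer optional)
  retries <- retries (int32 -> int32, writer optional)
  age <- age (int64 -> int64, writer required)
  quantity: no writer match
  zip: no writer match
  enabled <- enabled (bool -> bool, writer optional)
  addr.payload <- addr.payload (bytes -> bytes, writer optional)
  addr.id <- addr.id (int32 -> int32, writer required)
  addr.duration <- addr.duration (int64 -> int64, writer required)
  addr.retries: no writer match
  addr.weight <- addr.weight (float32 -> float32, writer optional)
  violation R1 at addr.retries
  violation R1 at zip
  backward on Account therefore BREAKING (2)
forward pass over Account, reader schema v1, writer schema v2:
  status <- status (State -> State, writer required)
  attrs <- attrs (map<string, int64> -> map<string, int64>, writer optional)
  addr <- addr (Geo -> Geo, writer optional)
  retries <- retries (int32 -> int32, writer optional)
  age <- age (int64 -> int64, writer required)
  enabled <- enabled (bool -> bool, writer optional)
  writer quantity: unknown to reader
  writer zip: unknown to reader
  addr.payload <- addr.payload (bytes -> bytes, writer optional)
  addr.id <- addr.id (int32 -> int32, writer required)
  addr.duration <- addr.duration (int64 -> int64, writer required)
  addr.weight <- addr.weight (float32 -> float32, writer optional)
  writer addr.retries: unknown to reader
  violation R2 at addr.retries
  violation R1 at attrs
  violation R2 at quantity
  violation R2 at zip
  forward on Account therefore BREAKING (4)
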